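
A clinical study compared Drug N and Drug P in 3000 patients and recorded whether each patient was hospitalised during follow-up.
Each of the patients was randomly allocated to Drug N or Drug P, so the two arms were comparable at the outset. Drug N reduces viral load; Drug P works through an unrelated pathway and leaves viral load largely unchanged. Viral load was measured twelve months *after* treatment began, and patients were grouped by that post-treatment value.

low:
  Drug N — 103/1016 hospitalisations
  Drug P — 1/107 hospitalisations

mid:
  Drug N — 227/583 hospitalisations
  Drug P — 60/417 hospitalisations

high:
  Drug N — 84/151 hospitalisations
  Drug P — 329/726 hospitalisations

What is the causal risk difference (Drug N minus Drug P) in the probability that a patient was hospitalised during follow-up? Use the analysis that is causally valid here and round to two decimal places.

Viral load here is a post-treatment variable shaped by the drug; conditioning on it would introduce bias rather than remove it. The overall comparison is the causal one.
The causal difference is the pooled difference: 0.237 − 0.312 = -0.075.

-0.08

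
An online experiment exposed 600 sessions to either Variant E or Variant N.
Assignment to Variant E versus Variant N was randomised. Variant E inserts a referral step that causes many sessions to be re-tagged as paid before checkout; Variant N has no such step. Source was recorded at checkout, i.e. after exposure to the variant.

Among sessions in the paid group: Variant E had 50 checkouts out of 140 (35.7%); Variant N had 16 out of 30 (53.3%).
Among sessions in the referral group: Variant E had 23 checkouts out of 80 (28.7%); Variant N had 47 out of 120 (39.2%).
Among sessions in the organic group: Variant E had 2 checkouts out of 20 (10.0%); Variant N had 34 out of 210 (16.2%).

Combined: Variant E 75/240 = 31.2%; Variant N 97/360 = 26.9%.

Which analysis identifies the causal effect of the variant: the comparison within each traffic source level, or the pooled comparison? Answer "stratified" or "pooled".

Traffic source is downstream of the variant. One should not condition on a consequence of treatment, so the overall rates are the right comparison.
Pooled: Variant E 31.2% vs Variant N 26.9%; Variant E is higher overall.

pooled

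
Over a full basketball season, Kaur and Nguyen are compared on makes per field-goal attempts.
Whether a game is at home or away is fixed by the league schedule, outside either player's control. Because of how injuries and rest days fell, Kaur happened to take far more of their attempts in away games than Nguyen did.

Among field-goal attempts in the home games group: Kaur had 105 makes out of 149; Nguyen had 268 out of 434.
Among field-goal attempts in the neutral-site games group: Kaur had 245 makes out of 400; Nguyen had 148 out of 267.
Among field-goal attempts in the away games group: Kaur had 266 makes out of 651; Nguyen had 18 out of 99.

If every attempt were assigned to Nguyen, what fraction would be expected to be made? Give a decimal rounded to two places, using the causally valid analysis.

0.43

The imbalance in game venue arose from how field-goal attempts were allocated, not from anything the player did; and game venue independently affects the outcome. The pooled gap is confounded — condition on game venue.
Standardising Nguyen to the population game venue mix: 0.291·268/434 + 0.334·148/267 + 0.375·18/99 = 0.433.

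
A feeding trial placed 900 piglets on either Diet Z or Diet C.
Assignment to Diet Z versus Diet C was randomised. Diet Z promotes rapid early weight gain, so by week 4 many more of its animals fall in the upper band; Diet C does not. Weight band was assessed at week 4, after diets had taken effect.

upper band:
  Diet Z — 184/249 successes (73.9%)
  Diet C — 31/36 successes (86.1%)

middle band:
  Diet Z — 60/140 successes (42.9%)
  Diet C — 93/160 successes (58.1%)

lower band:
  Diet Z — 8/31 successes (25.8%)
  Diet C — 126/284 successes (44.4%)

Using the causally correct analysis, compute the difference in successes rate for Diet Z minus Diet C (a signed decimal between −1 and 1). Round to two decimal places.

+0.08

Diet C is higher inside every week-4 weight band stratum but Diet Z is higher in aggregate. Whether to stratify depends on how week-4 weight band relates to the diet.
The distribution of week-4 weight band is itself part of what the diet does — it is an intermediate outcome. Holding it fixed would remove that part of the effect; the total effect is the pooled difference.
The causal difference is the pooled difference: 0.600 − 0.521 = +0.079.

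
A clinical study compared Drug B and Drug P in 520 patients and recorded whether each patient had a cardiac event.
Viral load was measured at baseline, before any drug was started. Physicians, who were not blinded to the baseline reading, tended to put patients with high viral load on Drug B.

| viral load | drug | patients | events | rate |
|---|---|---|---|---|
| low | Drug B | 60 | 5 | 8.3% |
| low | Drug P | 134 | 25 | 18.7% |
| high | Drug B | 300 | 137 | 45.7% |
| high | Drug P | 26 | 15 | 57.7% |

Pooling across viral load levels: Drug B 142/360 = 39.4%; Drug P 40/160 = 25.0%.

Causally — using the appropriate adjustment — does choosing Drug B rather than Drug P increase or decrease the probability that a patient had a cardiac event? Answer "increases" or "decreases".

Drug B is lower inside every viral load stratum but Drug P is lower in aggregate. Whether to stratify depends on how viral load relates to the drug.
Nothing the drug does changes viral load; the imbalance is an allocation artefact. With viral load also predicting the outcome, the pooled figure is confounded, and the within-stratum comparison is the causal one.
Within each level — low: 8.3% vs 18.7%; high: 45.7% vs 57.7% — Drug B is lower every time.

decreases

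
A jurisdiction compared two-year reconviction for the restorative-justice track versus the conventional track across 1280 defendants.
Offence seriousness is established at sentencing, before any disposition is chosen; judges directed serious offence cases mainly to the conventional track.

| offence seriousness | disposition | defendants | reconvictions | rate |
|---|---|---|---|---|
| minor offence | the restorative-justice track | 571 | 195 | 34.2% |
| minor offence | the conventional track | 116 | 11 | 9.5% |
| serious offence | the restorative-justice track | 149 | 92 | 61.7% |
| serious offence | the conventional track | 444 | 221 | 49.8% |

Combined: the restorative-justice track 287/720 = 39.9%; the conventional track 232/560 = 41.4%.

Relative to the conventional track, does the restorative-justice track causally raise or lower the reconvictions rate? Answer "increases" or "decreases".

Offence seriousness satisfies the back-door criterion: it is not a descendant of the disposition, and it blocks the spurious path from disposition to outcome. Adjusting for it (i.e., using the within-offence seriousness rates) gives the causal effect.
Within each level — minor offence: 34.2% vs 9.5%; serious offence: 61.7% vs 49.8% — the conventional track is lower every time.

increases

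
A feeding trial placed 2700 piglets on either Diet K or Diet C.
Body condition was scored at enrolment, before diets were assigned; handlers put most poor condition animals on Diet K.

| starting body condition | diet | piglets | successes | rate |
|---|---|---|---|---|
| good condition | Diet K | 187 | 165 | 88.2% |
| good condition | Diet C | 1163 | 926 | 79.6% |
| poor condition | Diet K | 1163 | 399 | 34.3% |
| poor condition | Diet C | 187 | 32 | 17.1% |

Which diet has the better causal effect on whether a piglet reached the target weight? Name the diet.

Diet K

Nothing the diet does changes starting body condition; the imbalance is an allocation artefact. With starting body condition also predicting the outcome, the pooled figure is confounded, and the within-stratum comparison is the causal one.
Within each level — good condition: 88.2% vs 79.6%; poor condition: 34.3% vs 17.1% — Diet K is higher every time.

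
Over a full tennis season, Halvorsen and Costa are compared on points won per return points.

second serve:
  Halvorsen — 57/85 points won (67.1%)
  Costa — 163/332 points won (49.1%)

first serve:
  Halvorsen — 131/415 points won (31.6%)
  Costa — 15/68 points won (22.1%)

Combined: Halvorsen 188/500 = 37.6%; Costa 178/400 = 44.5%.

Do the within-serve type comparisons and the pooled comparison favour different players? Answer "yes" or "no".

Within each serve type level (second serve 67.1% vs 49.1%; first serve 31.6% vs 22.1%), Halvorsen has the higher rate every time. Pooled: 37.6% vs 44.5% — Costa has the higher rate overall. The two comparisons disagree.

yes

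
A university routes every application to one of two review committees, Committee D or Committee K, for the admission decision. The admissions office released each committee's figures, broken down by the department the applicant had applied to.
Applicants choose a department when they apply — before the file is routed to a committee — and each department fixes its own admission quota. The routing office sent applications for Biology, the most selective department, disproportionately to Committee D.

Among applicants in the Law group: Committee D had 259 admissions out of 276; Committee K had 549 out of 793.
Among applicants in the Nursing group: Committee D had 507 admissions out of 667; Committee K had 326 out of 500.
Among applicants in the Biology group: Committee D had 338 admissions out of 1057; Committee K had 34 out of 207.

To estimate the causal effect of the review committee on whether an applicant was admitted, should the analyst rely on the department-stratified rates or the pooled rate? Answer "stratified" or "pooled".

stratified

Department satisfies the back-door criterion: it is not a descendant of the review committee, and it blocks the spurious path from review committee to outcome. Adjusting for it (i.e., using the within-department rates) gives the causal effect.
Within each level — Law: 93.8% vs 69.2%; Nursing: 76.0% vs 65.2%; Biology: 32.0% vs 16.4% — Committee D is higher every time.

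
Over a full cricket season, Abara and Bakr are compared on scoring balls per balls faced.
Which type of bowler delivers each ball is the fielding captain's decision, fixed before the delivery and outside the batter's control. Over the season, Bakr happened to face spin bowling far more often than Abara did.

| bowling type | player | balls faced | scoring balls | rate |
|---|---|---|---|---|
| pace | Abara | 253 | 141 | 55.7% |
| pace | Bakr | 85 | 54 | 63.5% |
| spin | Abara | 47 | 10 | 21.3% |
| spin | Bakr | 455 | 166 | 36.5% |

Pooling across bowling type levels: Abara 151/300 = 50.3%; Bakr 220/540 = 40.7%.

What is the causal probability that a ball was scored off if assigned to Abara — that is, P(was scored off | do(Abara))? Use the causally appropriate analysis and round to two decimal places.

0.35

Here bowling type is a common cause — it drives both which player a case falls under and the outcome. The crude comparison mixes populations; the stratum-specific rates are the causally relevant ones.
Standardising Abara to the population bowling type mix: 0.402·141/253 + 0.598·10/47 = 0.351.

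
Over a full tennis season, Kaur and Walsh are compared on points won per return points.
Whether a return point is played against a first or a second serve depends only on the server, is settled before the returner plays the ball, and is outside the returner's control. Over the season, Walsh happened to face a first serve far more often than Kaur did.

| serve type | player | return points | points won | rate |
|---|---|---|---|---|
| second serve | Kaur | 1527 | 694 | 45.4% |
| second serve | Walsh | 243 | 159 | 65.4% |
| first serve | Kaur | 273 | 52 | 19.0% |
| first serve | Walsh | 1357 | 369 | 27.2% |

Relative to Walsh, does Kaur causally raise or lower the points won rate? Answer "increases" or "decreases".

Walsh is higher inside every serve type stratum but Kaur is higher in aggregate. Whether to stratify depends on how serve type relates to the player.
Serve type is set before the player has any effect — it is not caused by the player — and it independently drives the outcome. That makes it a confounder, so the causal comparison is within serve type levels.
Within each level — second serve: 45.4% vs 65.4%; first serve: 19.0% vs 27.2% — Walsh is higher every time.

decreases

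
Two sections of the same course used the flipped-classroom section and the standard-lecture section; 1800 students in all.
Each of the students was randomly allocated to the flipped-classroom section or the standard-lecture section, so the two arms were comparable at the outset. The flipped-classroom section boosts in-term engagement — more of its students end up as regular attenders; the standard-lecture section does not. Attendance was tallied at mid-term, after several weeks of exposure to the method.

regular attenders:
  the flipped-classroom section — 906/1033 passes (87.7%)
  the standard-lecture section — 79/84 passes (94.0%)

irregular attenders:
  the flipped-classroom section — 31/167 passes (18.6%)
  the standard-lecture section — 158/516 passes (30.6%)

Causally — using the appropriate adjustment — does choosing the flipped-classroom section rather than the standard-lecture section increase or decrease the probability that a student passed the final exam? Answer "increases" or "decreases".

The stratified and pooled comparisons disagree (the standard-lecture section wins within each mid-term attendance; the flipped-classroom section wins overall), so the answer turns on the causal role of mid-term attendance.
Mid-term attendance lies on the pathway teaching method → mid-term attendance → outcome, so adjusting for it blocks the indirect effect. For the total causal effect of teaching method, use the unadjusted pooled rates.
Pooled: the flipped-classroom section 78.1% vs the standard-lecture section 39.5%; the flipped-classroom section is higher overall.

increases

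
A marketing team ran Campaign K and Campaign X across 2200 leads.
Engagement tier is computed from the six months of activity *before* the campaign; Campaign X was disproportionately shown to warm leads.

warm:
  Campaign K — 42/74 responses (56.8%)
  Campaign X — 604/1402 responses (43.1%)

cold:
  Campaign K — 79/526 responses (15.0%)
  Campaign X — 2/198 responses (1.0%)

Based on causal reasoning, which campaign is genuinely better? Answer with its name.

Here engagement tier is a common cause — it drives both which campaign a case falls under and the outcome. The crude comparison mixes populations; the stratum-specific rates are the causally relevant ones.
Within each level — warm: 56.8% vs 43.1%; cold: 15.0% vs 1.0% — Campaign K is higher every time.

Campaign K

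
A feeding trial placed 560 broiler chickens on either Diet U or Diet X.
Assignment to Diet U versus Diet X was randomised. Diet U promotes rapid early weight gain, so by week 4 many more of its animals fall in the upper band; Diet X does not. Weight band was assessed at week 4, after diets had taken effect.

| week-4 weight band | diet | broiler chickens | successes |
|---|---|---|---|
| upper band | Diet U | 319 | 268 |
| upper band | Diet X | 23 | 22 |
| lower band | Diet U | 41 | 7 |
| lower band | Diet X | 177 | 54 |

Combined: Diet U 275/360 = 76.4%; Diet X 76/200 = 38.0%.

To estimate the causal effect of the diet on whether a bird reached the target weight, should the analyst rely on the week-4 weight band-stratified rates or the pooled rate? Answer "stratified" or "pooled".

Diet X is higher inside every week-4 weight band stratum but Diet U is higher in aggregate. Whether to stratify depends on how week-4 weight band relates to the diet.
Week-4 weight band here is a post-treatment variable shaped by the diet; conditioning on it would introduce bias rather than remove it. The overall comparison is the causal one.
Pooled: Diet U 76.4% vs Diet X 38.0%; Diet U is higher overall.

pooled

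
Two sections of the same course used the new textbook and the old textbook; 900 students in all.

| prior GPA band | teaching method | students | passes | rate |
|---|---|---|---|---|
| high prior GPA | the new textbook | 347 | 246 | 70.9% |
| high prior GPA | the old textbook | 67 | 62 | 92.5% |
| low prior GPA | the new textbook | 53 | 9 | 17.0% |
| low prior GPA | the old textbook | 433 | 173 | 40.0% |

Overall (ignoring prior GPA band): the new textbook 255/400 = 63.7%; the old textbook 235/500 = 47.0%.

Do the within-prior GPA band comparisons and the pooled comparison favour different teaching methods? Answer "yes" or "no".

yes

Within each prior GPA band level (high prior GPA 70.9% vs 92.5%; low prior GPA 17.0% vs 40.0%), the old textbook has the higher rate every time. Pooled: 63.7% vs 47.0% — the new textbook has the higher rate overall. The two comparisons disagree.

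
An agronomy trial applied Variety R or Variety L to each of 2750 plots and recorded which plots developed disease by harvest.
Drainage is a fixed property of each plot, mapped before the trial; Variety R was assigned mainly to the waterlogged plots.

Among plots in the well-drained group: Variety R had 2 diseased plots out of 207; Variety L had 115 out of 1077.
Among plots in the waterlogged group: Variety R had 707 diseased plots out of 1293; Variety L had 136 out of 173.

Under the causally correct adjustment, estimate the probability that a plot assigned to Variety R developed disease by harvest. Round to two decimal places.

0.30

Field drainage is set before the variety has any effect — it is not caused by the variety — and it independently drives the outcome. That makes it a confounder, so the causal comparison is within field drainage levels.
Standardising Variety R to the population field drainage mix: 0.467·2/207 + 0.533·707/1293 = 0.296.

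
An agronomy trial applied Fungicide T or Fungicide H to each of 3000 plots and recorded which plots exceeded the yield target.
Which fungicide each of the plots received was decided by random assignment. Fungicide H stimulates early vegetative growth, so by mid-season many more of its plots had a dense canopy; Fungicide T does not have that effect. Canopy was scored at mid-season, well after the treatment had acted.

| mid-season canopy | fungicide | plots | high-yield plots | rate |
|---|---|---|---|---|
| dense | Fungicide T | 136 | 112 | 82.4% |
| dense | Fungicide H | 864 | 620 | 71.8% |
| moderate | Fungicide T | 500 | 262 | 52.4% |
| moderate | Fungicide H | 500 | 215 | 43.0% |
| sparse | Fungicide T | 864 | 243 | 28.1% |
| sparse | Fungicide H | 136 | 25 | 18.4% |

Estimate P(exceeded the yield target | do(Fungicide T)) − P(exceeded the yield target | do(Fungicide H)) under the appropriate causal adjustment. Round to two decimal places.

-0.16

Within every mid-season canopy level Fungicide T has the higher rate, yet pooled Fungicide H does — Simpson's reversal.
Mid-season canopy lies on the pathway fungicide → mid-season canopy → outcome, so adjusting for it blocks the indirect effect. For the total causal effect of fungicide, use the unadjusted pooled rates.
The causal difference is the pooled difference: 0.411 − 0.573 = -0.162.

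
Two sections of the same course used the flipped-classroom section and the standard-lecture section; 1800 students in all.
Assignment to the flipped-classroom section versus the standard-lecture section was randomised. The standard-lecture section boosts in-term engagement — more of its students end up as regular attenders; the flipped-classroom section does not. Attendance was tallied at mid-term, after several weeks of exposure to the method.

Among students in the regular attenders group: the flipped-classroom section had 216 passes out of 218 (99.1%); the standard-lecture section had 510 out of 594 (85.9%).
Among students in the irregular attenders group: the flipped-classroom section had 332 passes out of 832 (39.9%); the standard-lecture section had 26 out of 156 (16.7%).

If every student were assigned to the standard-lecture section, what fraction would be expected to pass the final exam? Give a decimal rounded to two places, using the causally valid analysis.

Because the teaching method influences mid-term attendance, mid-term attendance is a post-treatment mediator, not a confounder. Stratifying on it would bias the estimate; the causal effect is the crude pooled difference.
So P(outcome | do(the standard-lecture section)) is just the pooled rate for the standard-lecture section: 536/750 = 0.715.

0.71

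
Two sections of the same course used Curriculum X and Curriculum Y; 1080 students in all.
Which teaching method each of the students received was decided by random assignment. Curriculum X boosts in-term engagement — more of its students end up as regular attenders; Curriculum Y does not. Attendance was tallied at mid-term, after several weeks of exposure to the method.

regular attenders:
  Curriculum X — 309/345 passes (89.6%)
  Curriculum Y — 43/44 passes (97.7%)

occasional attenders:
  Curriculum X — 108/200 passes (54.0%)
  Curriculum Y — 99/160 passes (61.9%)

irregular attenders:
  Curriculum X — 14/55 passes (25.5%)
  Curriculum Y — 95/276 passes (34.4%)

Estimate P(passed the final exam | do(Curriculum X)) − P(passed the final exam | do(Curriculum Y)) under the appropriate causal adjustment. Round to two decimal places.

The mid-term attendance-specific comparison favours Curriculum Y throughout, but the pooled figures favour Curriculum X. The question is whether to condition on mid-term attendance.
The distribution of mid-term attendance is itself part of what the teaching method does — it is an intermediate outcome. Holding it fixed would remove that part of the effect; the total effect is the pooled difference.
The causal difference is the pooled difference: 0.718 − 0.494 = +0.225.

+0.22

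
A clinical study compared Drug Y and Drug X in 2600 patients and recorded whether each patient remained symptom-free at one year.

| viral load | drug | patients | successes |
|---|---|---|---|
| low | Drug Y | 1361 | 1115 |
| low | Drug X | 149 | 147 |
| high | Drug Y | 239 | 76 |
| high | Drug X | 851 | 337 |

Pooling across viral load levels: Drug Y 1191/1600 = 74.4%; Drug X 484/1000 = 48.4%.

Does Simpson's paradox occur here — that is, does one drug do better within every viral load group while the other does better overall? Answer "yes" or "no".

Within each viral load level (low 81.9% vs 98.7%; high 31.8% vs 39.6%), Drug X has the higher rate every time. Pooled: 74.4% vs 48.4% — Drug Y has the higher rate overall. The two comparisons disagree.

yes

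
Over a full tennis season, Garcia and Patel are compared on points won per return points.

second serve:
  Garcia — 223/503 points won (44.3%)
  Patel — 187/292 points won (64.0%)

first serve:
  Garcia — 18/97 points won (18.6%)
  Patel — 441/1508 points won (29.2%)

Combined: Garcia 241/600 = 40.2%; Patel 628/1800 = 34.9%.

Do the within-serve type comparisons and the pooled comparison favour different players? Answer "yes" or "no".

yes

Within each serve type level (second serve 44.3% vs 64.0%; first serve 18.6% vs 29.2%), Patel has the higher rate every time. Pooled: 40.2% vs 34.9% — Garcia has the higher rate overall. The two comparisons disagree.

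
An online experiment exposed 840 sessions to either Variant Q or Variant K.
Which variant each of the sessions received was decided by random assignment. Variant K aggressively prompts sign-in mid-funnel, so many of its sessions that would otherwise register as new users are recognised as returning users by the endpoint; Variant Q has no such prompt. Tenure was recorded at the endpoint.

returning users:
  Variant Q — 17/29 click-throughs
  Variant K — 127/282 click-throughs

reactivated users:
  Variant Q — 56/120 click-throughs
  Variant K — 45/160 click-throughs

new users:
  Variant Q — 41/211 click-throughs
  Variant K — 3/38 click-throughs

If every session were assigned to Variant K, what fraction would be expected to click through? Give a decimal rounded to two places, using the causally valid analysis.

0.36

The user tenure-specific comparison favours Variant Q throughout, but the pooled figures favour Variant K. The question is whether to condition on user tenure.
User tenure here is a post-treatment variable shaped by the variant; conditioning on it would introduce bias rather than remove it. The overall comparison is the causal one.
So P(outcome | do(Variant K)) is just the pooled rate for Variant K: 175/480 = 0.365.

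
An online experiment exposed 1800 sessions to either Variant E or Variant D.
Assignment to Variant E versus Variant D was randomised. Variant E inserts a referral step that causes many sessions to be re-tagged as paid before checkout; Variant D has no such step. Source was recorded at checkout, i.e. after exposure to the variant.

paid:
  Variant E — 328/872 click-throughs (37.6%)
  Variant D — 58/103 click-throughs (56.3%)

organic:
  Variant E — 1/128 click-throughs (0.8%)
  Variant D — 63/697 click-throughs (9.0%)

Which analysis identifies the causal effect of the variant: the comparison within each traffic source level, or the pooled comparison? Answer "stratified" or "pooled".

pooled

Within every traffic source level Variant D has the higher rate, yet pooled Variant E does — Simpson's reversal.
Stratifying would compare variants among sessions the variants themselves sorted into traffic source groups — a form of selection on an intermediate. The unconditioned pooled rates give the total causal effect.
Pooled: Variant E 32.9% vs Variant D 15.1%; Variant E is higher overall.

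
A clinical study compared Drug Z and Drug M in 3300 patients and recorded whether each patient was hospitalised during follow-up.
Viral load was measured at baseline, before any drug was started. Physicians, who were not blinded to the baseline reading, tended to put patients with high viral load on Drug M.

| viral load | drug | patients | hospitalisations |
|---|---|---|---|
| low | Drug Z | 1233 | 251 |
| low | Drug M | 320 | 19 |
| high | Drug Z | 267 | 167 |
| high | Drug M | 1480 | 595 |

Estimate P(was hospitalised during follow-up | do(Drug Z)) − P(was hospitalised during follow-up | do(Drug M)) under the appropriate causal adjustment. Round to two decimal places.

Here viral load is a common cause — it drives both which drug a case falls under and the outcome. The crude comparison mixes populations; the stratum-specific rates are the causally relevant ones.
Adjusting over the population distribution of viral load: 0.471·(0.204−0.059) + 0.529·(0.625−0.402) = +0.186.

+0.19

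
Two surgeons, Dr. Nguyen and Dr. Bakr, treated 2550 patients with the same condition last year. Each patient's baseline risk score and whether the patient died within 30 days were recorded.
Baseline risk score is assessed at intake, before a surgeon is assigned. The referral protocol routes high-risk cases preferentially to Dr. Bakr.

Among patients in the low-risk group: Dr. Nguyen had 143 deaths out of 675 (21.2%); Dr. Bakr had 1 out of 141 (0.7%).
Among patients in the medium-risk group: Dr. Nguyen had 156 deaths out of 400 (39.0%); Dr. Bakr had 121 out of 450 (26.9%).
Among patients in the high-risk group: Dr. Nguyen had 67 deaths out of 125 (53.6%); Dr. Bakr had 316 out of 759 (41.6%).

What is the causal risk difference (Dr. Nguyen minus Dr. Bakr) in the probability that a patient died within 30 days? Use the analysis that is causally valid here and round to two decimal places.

Within every baseline risk score level Dr. Bakr has the lower rate, yet pooled Dr. Nguyen does — Simpson's reversal.
Since baseline risk score is a pre-existing factor (not a product of the surgeon) and it affects the outcome on its own, it is a confounder. The stratified rates, not the pooled rate, identify the causal effect.
Adjusting over the population distribution of baseline risk score: 0.320·(0.212−0.007) + 0.333·(0.390−0.269) + 0.347·(0.536−0.416) = +0.147.

+0.15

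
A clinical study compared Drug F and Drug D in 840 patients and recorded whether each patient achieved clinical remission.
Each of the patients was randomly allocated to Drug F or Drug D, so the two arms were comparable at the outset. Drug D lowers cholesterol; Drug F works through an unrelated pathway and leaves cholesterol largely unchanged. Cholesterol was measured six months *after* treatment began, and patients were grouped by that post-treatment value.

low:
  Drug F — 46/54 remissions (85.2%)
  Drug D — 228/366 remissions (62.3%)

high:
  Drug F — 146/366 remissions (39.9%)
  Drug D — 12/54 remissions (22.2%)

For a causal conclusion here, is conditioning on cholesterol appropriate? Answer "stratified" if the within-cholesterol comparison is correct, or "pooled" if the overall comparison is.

The cholesterol-specific comparison favours Drug F throughout, but the pooled figures favour Drug D. The question is whether to condition on cholesterol.
Stratifying would compare drugs among patients the drugs themselves sorted into cholesterol groups — a form of selection on an intermediate. The unconditioned pooled rates give the total causal effect.
Pooled: Drug F 45.7% vs Drug D 57.1%; Drug D is higher overall.

pooled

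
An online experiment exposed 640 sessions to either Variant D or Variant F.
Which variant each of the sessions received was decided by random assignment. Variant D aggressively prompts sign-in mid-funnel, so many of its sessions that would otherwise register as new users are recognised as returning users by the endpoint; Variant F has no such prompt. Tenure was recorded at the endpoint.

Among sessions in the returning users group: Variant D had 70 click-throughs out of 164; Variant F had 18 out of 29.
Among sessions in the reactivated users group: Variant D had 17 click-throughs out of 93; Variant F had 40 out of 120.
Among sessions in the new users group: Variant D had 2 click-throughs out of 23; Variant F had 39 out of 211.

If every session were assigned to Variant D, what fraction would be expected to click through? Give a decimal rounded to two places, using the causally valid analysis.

The user tenure-specific comparison favours Variant F throughout, but the pooled figures favour Variant D. The question is whether to condition on user tenure.
Stratifying would compare variants among sessions the variants themselves sorted into user tenure groups — a form of selection on an intermediate. The unconditioned pooled rates give the total causal effect.
So P(outcome | do(Variant D)) is just the pooled rate for Variant D: 89/280 = 0.318.

0.32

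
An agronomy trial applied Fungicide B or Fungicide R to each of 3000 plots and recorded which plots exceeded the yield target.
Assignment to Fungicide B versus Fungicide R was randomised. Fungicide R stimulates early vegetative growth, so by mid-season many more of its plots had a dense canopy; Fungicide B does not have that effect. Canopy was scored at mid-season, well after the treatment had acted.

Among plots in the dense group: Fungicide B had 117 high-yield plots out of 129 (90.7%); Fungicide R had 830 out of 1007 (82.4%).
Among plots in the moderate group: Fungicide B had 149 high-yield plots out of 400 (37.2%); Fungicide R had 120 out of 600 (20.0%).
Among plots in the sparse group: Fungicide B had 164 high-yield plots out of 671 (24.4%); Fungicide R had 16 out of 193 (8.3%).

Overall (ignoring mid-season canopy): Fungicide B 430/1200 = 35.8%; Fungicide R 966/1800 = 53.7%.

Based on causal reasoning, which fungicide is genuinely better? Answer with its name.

Fungicide B is higher inside every mid-season canopy stratum but Fungicide R is higher in aggregate. Whether to stratify depends on how mid-season canopy relates to the fungicide.
Mid-season canopy lies on the pathway fungicide → mid-season canopy → outcome, so adjusting for it blocks the indirect effect. For the total causal effect of fungicide, use the unadjusted pooled rates.
Pooled: Fungicide B 35.8% vs Fungicide R 53.7%; Fungicide R is higher overall.

Fungicide R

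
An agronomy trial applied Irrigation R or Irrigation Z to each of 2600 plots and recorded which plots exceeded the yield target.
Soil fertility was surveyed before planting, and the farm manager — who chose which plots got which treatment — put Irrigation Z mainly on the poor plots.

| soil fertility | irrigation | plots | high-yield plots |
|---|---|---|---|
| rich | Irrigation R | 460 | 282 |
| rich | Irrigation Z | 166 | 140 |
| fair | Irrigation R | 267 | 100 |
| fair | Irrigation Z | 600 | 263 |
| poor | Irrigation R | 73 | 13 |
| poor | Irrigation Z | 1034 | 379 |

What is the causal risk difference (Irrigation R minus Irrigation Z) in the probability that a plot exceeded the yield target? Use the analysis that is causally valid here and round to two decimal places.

The soil fertility-specific comparison favours Irrigation Z throughout, but the pooled figures favour Irrigation R. The question is whether to condition on soil fertility.
Here soil fertility is a common cause — it drives both which irrigation a case falls under and the outcome. The crude comparison mixes populations; the stratum-specific rates are the causally relevant ones.
Adjusting over the population distribution of soil fertility: 0.241·(0.613−0.843) + 0.333·(0.375−0.438) + 0.426·(0.178−0.367) = -0.157.

-0.16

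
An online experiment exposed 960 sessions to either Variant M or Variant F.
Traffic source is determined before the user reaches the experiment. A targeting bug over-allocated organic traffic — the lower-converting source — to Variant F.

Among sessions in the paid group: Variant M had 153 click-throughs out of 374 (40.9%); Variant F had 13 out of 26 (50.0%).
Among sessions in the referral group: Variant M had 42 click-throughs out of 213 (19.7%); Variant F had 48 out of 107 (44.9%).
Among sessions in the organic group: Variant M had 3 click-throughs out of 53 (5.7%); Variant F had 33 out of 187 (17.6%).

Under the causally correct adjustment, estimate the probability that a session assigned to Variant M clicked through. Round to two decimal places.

Nothing the variant does changes traffic source; the imbalance is an allocation artefact. With traffic source also predicting the outcome, the pooled figure is confounded, and the within-stratum comparison is the causal one.
Standardising Variant M to the population traffic source mix: 0.417·153/374 + 0.333·42/213 + 0.250·3/53 = 0.250.

0.25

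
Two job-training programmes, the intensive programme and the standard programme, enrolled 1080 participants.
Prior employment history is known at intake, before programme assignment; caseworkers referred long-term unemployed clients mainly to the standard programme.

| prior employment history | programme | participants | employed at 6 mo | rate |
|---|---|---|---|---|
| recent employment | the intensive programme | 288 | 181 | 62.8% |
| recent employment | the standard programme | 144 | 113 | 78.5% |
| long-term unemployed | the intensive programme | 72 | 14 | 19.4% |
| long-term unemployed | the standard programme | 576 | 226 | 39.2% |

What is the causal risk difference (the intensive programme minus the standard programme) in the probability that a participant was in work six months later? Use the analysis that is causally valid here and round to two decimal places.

-0.18

Nothing the programme does changes prior employment history; the imbalance is an allocation artefact. With prior employment history also predicting the outcome, the pooled figure is confounded, and the within-stratum comparison is the causal one.
Adjusting over the population distribution of prior employment history: 0.400·(0.628−0.785) + 0.600·(0.194−0.392) = -0.181.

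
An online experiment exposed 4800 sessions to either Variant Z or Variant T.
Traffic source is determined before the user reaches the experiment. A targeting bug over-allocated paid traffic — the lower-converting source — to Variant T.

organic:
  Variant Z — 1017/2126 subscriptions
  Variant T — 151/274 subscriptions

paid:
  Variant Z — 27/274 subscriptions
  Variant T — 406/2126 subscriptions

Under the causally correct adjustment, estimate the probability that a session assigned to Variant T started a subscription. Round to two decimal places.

0.37

Here traffic source is a common cause — it drives both which variant a case falls under and the outcome. The crude comparison mixes populations; the stratum-specific rates are the causally relevant ones.
Standardising Variant T to the population traffic source mix: 0.500·151/274 + 0.500·406/2126 = 0.371.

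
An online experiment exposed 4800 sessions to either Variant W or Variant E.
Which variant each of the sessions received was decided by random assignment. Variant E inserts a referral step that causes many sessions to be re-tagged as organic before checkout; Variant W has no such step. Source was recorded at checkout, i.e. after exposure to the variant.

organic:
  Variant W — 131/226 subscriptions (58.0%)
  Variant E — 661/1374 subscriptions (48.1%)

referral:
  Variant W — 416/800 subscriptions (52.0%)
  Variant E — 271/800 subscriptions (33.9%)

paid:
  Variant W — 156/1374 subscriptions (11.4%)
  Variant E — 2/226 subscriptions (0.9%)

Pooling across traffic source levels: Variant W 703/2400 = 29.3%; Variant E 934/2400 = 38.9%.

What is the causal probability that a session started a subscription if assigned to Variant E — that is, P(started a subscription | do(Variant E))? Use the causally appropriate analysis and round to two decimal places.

Because the variant influences traffic source, traffic source is a post-treatment mediator, not a confounder. Stratifying on it would bias the estimate; the causal effect is the crude pooled difference.
So P(outcome | do(Variant E)) is just the pooled rate for Variant E: 934/2400 = 0.389.

0.39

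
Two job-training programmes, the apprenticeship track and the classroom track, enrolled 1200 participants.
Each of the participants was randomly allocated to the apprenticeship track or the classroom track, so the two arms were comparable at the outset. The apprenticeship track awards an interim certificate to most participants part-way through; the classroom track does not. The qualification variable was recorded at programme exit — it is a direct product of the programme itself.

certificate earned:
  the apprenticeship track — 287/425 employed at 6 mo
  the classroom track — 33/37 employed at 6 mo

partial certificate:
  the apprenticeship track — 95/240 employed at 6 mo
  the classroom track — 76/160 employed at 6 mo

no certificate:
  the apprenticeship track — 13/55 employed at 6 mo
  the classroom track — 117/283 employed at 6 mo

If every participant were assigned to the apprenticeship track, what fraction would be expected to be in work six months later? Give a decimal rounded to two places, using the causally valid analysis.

0.55

Qualification attained during the programme lies on the pathway programme → qualification attained during the programme → outcome, so adjusting for it blocks the indirect effect. For the total causal effect of programme, use the unadjusted pooled rates.
So P(outcome | do(the apprenticeship track)) is just the pooled rate for the apprenticeship track: 395/720 = 0.549.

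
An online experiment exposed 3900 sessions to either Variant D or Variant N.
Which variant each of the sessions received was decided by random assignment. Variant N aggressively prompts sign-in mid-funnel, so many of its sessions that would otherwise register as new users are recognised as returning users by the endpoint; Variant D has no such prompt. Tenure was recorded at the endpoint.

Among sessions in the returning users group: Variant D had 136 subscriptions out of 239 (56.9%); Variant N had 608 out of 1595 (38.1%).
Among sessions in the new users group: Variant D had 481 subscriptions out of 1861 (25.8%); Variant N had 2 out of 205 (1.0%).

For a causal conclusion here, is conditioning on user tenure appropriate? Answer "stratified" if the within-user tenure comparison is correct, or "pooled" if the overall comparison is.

User tenure lies on the pathway variant → user tenure → outcome, so adjusting for it blocks the indirect effect. For the total causal effect of variant, use the unadjusted pooled rates.
Pooled: Variant D 29.4% vs Variant N 33.9%; Variant N is higher overall.

pooled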